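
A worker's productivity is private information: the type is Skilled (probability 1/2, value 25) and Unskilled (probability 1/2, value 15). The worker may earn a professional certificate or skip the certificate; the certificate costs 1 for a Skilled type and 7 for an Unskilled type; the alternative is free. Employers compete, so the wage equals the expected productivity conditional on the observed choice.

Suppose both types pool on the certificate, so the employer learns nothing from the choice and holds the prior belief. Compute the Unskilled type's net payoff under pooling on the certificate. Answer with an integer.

Pooled wage = 1/2·25 + 1/2·15 = 20.
Unskilled pays cost 7 for the certificate, so net payoff = 20 − 7 = 13.

13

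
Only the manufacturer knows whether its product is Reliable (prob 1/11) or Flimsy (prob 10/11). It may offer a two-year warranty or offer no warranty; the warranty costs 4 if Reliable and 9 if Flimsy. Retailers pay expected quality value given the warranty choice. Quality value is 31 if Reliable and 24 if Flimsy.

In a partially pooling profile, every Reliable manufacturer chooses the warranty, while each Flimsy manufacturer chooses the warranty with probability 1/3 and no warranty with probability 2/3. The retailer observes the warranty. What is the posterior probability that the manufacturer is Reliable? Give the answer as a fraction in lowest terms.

P(the warranty) = (1/11)·1 + (10/11)·(1/3) = 13/33.
By Bayes' rule, P(Reliable | the warranty) = (1/11) / (13/33) = 3/13.

3/13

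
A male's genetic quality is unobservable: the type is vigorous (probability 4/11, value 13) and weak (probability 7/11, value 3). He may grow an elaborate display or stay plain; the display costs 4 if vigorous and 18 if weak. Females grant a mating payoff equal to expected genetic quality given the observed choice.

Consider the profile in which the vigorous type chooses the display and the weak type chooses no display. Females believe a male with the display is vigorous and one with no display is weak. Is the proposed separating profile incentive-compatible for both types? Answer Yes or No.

Under these beliefs, the display earns mating payoff 13 and no display earns mating payoff 3.
vigorous: the display nets 13 − 4 = 9; no display nets 3. vigorous prefers the display.
weak: the display nets 13 − 18 = -5; no display nets 3. weak prefers no display.
Neither type deviates, so the separating profile is an equilibrium.

Yes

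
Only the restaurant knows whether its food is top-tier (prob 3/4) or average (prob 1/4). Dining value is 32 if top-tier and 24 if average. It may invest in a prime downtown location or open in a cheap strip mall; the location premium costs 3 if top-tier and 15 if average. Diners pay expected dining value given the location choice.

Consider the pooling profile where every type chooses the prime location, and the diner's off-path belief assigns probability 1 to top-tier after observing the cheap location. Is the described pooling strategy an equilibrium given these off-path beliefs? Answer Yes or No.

On path, the diner holds the prior and pays 3/4·32 + 1/4·24 = 30. Off path (the cheap location), believing top-tier, it pays 32.
top-tier: the prime location nets 30 − 3 = 27; the cheap location nets 32. top-tier would deviate.
average: the prime location nets 30 − 15 = 15; the cheap location nets 32. average would deviate.
A type deviates, so pooling fails.

No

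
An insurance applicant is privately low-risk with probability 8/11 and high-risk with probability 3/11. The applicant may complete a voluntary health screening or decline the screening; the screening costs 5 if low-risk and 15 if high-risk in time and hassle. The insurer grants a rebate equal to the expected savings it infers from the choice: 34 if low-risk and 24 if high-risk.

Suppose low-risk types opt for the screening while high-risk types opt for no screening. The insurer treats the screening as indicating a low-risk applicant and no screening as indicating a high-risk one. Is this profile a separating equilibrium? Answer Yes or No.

Under these beliefs, the screening earns rebate 34 and no screening earns rebate 24.
low-risk: the screening nets 34 − 5 = 29; no screening nets 24. low-risk prefers the screening.
high-risk: the screening nets 34 − 15 = 19; no screening nets 24. high-risk prefers no screening.
Neither type deviates, so the separating profile is an equilibrium.

Yes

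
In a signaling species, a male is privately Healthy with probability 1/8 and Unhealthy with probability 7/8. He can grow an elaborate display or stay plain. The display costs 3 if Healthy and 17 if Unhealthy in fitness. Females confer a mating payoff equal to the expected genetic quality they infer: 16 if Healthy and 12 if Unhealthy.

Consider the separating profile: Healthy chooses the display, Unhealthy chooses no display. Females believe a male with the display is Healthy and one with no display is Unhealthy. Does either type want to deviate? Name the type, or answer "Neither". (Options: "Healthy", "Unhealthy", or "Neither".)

The display pays 16; no display pays 12.
Healthy: assigned the display, nets 16 − 3 = 13; deviating to no display nets 12.
Unhealthy: assigned no display, nets 12; deviating to the display nets 16 − 17 = -1.
Both types strictly prefer their assigned action; no profitable deviation.

Neither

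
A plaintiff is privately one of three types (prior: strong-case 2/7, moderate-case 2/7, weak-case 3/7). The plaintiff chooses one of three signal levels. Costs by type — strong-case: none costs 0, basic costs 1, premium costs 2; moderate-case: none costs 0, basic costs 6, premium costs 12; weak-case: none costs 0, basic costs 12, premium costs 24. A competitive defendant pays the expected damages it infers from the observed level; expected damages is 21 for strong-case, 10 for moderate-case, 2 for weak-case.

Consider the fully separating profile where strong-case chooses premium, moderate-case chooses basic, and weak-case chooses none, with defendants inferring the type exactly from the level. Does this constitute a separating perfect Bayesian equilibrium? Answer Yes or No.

No

Separating settlements: premium → 21, basic → 10, none → 2.
strong-case (assigned premium): none: 2 − 0 = 2; basic: 10 − 1 = 9; premium: 21 − 2 = 19. strong-case stays.
moderate-case (assigned basic): none: 2 − 0 = 2; basic: 10 − 6 = 4; premium: 21 − 12 = 9. moderate-case prefers premium.
weak-case (assigned none): none: 2 − 0 = 2; basic: 10 − 12 = -2; premium: 21 − 24 = -3. weak-case stays.
At least one type deviates; the separating profile fails.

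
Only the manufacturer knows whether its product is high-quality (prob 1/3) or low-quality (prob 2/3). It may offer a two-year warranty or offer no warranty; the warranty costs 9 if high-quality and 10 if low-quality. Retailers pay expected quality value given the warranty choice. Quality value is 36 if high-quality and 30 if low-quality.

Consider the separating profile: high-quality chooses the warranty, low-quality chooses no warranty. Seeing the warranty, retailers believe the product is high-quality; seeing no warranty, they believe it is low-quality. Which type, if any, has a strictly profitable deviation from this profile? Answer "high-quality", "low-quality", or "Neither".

The warranty pays 36; no warranty pays 30.
high-quality: assigned the warranty, nets 36 − 9 = 27; deviating to no warranty nets 30.
low-quality: assigned no warranty, nets 30; deviating to the warranty nets 36 − 10 = 26.
The high-quality type gains 3 by deviating.

high-quality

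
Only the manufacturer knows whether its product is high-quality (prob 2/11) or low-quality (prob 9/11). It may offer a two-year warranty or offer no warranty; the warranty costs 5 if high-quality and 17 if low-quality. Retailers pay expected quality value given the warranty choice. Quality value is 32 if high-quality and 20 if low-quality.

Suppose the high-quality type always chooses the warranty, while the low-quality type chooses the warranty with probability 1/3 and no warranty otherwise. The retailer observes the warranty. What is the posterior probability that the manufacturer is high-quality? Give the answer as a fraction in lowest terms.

2/5

P(the warranty) = (2/11)·1 + (9/11)·(1/3) = 5/11.
By Bayes' rule, P(high-quality | the warranty) = (2/11) / (5/11) = 2/5.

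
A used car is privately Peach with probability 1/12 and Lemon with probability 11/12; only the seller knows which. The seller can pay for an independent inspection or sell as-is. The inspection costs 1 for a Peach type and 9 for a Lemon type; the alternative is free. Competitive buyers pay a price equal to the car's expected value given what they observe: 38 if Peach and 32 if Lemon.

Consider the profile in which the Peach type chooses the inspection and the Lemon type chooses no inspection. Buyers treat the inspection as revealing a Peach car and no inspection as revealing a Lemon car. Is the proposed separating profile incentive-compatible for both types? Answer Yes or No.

Under these beliefs, the inspection earns price 38 and no inspection earns price 32.
Peach: the inspection nets 38 − 1 = 37; no inspection nets 32. Peach prefers the inspection.
Lemon: the inspection nets 38 − 9 = 29; no inspection nets 32. Lemon prefers no inspection.
Neither type deviates, so the separating profile is an equilibrium.

Yes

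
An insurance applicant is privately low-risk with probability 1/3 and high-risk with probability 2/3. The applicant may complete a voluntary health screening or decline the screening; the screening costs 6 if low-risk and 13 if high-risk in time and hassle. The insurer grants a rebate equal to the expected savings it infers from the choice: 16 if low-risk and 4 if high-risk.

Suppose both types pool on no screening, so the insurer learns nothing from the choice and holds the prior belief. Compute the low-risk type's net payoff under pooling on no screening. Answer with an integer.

8

Pooled rebate = 1/3·16 + 2/3·4 = 8.
low-risk pays no cost for no screening, so net payoff = 8.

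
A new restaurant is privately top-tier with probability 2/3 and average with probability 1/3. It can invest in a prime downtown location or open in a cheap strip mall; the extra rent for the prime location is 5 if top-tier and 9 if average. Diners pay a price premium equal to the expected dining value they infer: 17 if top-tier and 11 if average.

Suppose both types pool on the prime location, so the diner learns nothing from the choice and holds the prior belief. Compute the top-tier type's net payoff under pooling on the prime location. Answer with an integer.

Pooled price premium = 2/3·17 + 1/3·11 = 15.
top-tier pays cost 5 for the prime location, so net payoff = 15 − 5 = 10.

10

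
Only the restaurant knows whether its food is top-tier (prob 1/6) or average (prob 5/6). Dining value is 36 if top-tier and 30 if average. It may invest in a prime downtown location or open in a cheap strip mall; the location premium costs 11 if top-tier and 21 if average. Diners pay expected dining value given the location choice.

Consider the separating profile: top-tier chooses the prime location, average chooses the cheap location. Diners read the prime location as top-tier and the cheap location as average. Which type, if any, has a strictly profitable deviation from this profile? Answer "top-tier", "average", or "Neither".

The prime location pays 36; the cheap location pays 30.
top-tier: assigned the prime location, nets 36 − 11 = 25; deviating to the cheap location nets 30.
average: assigned the cheap location, nets 30; deviating to the prime location nets 36 − 21 = 15.
The top-tier type gains 5 by deviating.

top-tier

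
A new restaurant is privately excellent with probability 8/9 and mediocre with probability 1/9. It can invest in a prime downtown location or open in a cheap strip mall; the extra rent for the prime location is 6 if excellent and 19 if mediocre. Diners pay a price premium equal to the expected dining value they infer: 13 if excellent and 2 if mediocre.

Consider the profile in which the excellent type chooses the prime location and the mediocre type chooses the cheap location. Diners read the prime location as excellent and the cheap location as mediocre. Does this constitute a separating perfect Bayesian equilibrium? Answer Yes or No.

Under these beliefs, the prime location earns price premium 13 and the cheap location earns price premium 2.
excellent: the prime location nets 13 − 6 = 7; the cheap location nets 2. excellent prefers the prime location.
mediocre: the prime location nets 13 − 19 = -6; the cheap location nets 2. mediocre prefers the cheap location.
Neither type deviates, so the separating profile is an equilibrium.

Yes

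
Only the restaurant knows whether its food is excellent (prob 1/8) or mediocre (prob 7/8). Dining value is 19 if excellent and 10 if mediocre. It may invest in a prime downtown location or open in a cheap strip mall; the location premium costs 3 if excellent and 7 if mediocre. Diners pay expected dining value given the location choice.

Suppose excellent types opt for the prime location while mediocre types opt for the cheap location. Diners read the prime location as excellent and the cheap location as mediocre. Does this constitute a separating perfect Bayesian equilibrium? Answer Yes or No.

No

Under these beliefs, the prime location earns price premium 19 and the cheap location earns price premium 10.
excellent: the prime location nets 19 − 3 = 16; the cheap location nets 10. excellent prefers the prime location.
mediocre: the prime location nets 19 − 7 = 12; the cheap location nets 10. mediocre would deviate to the prime location.
mediocre has a profitable deviation, so the profile is not an equilibrium.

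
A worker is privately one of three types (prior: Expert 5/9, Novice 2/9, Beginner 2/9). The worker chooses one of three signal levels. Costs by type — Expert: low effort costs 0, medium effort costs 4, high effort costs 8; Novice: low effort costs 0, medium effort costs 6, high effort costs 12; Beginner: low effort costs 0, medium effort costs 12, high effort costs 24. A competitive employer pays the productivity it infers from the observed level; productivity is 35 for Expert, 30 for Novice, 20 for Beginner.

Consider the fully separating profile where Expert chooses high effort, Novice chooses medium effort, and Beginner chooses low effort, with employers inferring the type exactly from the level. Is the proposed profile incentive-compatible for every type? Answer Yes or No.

Yes

Separating wages: high effort → 35, medium effort → 30, low effort → 20.
Expert (assigned high effort): low effort: 20 − 0 = 20; medium effort: 30 − 4 = 26; high effort: 35 − 8 = 27. Expert stays.
Novice (assigned medium effort): low effort: 20 − 0 = 20; medium effort: 30 − 6 = 24; high effort: 35 − 12 = 23. Novice stays.
Beginner (assigned low effort): low effort: 20 − 0 = 20; medium effort: 30 − 12 = 18; high effort: 35 − 24 = 11. Beginner stays.
Every type prefers its assigned level; separation holds.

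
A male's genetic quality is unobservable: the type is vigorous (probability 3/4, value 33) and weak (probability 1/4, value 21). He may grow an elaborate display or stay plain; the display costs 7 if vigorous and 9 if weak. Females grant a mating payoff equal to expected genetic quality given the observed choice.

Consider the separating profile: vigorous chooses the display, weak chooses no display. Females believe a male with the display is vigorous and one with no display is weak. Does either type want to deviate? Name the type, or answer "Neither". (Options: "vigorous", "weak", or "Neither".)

weak

The display pays 33; no display pays 21.
vigorous: assigned the display, nets 33 − 7 = 26; deviating to no display nets 21.
weak: assigned no display, nets 21; deviating to the display nets 33 − 9 = 24.
The weak type gains 3 by deviating.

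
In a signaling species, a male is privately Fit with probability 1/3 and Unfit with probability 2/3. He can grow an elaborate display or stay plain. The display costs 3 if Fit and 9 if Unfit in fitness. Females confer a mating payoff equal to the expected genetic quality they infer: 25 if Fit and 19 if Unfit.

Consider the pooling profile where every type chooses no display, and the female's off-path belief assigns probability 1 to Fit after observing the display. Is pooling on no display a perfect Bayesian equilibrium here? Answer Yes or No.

No

On path, the female holds the prior and pays 1/3·25 + 2/3·19 = 21. Off path (the display), believing Fit, it pays 25.
Fit: no display nets 21; the display nets 25 − 3 = 22. Fit would deviate.
Unfit: no display nets 21; the display nets 25 − 9 = 16. Unfit stays.
A type deviates, so pooling fails.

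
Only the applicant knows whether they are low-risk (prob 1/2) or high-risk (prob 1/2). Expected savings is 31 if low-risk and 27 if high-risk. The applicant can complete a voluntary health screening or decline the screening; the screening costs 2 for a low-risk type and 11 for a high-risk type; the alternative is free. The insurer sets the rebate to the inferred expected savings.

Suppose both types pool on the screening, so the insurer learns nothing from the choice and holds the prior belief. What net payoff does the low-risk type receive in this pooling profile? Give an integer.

27

Pooled rebate = 1/2·31 + 1/2·27 = 29.
low-risk pays cost 2 for the screening, so net payoff = 29 − 2 = 27.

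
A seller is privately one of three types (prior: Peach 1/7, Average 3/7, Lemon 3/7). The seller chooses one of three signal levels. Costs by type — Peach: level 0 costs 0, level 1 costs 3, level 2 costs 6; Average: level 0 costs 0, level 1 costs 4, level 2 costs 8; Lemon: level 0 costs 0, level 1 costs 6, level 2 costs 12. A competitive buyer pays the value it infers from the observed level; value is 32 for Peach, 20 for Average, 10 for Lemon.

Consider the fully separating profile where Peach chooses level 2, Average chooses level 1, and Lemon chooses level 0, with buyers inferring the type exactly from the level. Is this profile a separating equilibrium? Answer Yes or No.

No

Separating prices: level 2 → 32, level 1 → 20, level 0 → 10.
Peach (assigned level 2): level 0: 10 − 0 = 10; level 1: 20 − 3 = 17; level 2: 32 − 6 = 26. Peach stays.
Average (assigned level 1): level 0: 10 − 0 = 10; level 1: 20 − 4 = 16; level 2: 32 − 8 = 24. Average prefers level 2.
Lemon (assigned level 0): level 0: 10 − 0 = 10; level 1: 20 − 6 = 14; level 2: 32 − 12 = 20. Lemon prefers level 2.
At least one type deviates; the separating profile fails.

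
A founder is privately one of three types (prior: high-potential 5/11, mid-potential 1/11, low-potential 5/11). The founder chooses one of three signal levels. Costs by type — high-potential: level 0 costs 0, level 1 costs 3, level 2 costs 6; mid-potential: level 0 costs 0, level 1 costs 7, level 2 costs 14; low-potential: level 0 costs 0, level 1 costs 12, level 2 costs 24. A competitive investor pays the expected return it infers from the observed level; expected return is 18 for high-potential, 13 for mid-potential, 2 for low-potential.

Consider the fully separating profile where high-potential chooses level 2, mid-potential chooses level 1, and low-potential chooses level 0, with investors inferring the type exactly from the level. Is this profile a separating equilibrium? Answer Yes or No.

Separating valuations: level 2 → 18, level 1 → 13, level 0 → 2.
high-potential (assigned level 2): level 0: 2 − 0 = 2; level 1: 13 − 3 = 10; level 2: 18 − 6 = 12. high-potential stays.
mid-potential (assigned level 1): level 0: 2 − 0 = 2; level 1: 13 − 7 = 6; level 2: 18 − 14 = 4. mid-potential stays.
low-potential (assigned level 0): level 0: 2 − 0 = 2; level 1: 13 − 12 = 1; level 2: 18 − 24 = -6. low-potential stays.
Every type prefers its assigned level; separation holds.

Yes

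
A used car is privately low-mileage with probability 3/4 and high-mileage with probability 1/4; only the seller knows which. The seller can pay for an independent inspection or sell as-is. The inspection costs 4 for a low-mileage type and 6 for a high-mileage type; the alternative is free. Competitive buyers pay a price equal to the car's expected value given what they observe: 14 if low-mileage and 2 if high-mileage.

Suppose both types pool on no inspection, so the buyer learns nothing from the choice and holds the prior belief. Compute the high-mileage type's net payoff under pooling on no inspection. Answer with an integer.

11

Pooled price = 3/4·14 + 1/4·2 = 11.
high-mileage pays no cost for no inspection, so net payoff = 11.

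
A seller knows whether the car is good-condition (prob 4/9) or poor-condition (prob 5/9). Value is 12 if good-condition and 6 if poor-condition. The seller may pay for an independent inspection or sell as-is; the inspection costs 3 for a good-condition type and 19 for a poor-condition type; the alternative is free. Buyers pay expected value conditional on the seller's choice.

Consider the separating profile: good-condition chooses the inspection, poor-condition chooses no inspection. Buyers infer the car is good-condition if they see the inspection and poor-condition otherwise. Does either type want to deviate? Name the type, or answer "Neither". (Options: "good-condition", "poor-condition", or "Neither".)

Neither

The inspection pays 12; no inspection pays 6.
good-condition: assigned the inspection, nets 12 − 3 = 9; deviating to no inspection nets 6.
poor-condition: assigned no inspection, nets 6; deviating to the inspection nets 12 − 19 = -7.
Both types strictly prefer their assigned action; no profitable deviation.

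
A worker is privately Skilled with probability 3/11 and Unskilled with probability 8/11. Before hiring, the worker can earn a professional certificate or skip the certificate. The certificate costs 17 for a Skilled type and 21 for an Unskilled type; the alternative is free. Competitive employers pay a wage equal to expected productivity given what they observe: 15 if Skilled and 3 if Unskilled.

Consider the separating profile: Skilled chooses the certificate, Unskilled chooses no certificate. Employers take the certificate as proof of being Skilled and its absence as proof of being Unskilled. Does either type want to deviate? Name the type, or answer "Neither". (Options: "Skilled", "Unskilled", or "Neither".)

Skilled

The certificate pays 15; no certificate pays 3.
Skilled: assigned the certificate, nets 15 − 17 = -2; deviating to no certificate nets 3.
Unskilled: assigned no certificate, nets 3; deviating to the certificate nets 15 − 21 = -6.
The Skilled type gains 5 by deviating.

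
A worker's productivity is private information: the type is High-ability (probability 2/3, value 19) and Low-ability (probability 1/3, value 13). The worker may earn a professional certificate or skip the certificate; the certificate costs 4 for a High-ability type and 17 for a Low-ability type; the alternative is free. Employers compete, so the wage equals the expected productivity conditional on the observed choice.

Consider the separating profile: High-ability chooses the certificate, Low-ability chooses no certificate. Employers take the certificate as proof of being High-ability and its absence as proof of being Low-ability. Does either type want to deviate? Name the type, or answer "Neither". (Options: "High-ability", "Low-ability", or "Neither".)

Neither

The certificate pays 19; no certificate pays 13.
High-ability: assigned the certificate, nets 19 − 4 = 15; deviating to no certificate nets 13.
Low-ability: assigned no certificate, nets 13; deviating to the certificate nets 19 − 17 = 2.
Both types strictly prefer their assigned action; no profitable deviation.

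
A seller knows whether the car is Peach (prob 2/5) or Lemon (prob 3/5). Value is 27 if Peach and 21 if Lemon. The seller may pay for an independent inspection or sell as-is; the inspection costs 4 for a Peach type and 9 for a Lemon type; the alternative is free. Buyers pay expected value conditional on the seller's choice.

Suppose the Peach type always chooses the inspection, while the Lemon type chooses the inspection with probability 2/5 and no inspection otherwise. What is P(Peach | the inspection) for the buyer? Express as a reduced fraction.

5/8

P(the inspection) = (2/5)·1 + (3/5)·(2/5) = 16/25.
By Bayes' rule, P(Peach | the inspection) = (2/5) / (16/25) = 5/8.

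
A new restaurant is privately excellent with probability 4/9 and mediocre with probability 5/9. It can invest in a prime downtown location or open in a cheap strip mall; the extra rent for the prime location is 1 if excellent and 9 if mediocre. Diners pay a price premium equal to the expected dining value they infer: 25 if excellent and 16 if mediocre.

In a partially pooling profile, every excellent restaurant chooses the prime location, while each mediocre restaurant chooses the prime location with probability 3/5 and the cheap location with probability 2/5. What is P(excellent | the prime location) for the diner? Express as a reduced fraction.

P(the prime location) = (4/9)·1 + (5/9)·(3/5) = 7/9.
By Bayes' rule, P(excellent | the prime location) = (4/9) / (7/9) = 4/7.

4/7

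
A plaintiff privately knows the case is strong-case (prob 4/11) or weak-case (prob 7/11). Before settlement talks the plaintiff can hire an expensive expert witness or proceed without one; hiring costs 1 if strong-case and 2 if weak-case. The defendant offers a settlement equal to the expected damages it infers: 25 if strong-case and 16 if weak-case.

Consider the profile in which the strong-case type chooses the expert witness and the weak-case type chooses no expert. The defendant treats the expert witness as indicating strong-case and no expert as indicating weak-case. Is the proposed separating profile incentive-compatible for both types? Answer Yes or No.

No

Under these beliefs, the expert witness earns settlement 25 and no expert earns settlement 16.
strong-case: the expert witness nets 25 − 1 = 24; no expert nets 16. strong-case prefers the expert witness.
weak-case: the expert witness nets 25 − 2 = 23; no expert nets 16. weak-case would deviate to the expert witness.
weak-case has a profitable deviation, so the profile is not an equilibrium.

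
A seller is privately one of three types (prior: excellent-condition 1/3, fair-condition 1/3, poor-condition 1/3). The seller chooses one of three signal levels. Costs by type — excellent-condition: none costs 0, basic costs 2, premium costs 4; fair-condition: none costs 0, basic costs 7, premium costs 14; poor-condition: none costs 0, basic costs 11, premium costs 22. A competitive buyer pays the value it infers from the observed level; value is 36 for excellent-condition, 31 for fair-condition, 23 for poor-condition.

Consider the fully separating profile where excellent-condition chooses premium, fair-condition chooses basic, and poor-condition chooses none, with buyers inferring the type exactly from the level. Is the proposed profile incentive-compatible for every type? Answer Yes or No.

Separating prices: premium → 36, basic → 31, none → 23.
excellent-condition (assigned premium): none: 23 − 0 = 23; basic: 31 − 2 = 29; premium: 36 − 4 = 32. excellent-condition stays.
fair-condition (assigned basic): none: 23 − 0 = 23; basic: 31 − 7 = 24; premium: 36 − 14 = 22. fair-condition stays.
poor-condition (assigned none): none: 23 − 0 = 23; basic: 31 − 11 = 20; premium: 36 − 22 = 14. poor-condition stays.
Every type prefers its assigned level; separation holds.

Yes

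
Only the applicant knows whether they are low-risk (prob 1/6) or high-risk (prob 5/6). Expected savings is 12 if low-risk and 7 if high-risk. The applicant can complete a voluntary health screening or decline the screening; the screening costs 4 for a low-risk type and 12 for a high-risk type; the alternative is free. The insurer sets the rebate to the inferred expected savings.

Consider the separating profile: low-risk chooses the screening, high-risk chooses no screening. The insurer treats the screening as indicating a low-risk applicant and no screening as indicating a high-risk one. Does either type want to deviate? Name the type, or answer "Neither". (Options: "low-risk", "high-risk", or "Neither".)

Neither

The screening pays 12; no screening pays 7.
low-risk: assigned the screening, nets 12 − 4 = 8; deviating to no screening nets 7.
high-risk: assigned no screening, nets 7; deviating to the screening nets 12 − 12 = 0.
Both types strictly prefer their assigned action; no profitable deviation.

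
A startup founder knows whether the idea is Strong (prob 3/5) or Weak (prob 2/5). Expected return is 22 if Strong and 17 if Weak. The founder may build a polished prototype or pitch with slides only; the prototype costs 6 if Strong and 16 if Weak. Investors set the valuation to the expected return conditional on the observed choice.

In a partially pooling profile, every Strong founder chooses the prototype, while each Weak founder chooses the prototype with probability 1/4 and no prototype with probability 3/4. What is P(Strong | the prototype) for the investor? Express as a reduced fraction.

6/7

P(the prototype) = (3/5)·1 + (2/5)·(1/4) = 7/10.
By Bayes' rule, P(Strong | the prototype) = (3/5) / (7/10) = 6/7.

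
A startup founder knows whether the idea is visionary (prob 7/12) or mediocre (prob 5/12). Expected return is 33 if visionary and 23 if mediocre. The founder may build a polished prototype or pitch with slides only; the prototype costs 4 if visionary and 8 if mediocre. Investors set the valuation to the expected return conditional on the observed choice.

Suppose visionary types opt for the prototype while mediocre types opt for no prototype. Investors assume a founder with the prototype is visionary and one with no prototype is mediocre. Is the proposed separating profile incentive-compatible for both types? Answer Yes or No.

No

Under these beliefs, the prototype earns valuation 33 and no prototype earns valuation 23.
visionary: the prototype nets 33 − 4 = 29; no prototype nets 23. visionary prefers the prototype.
mediocre: the prototype nets 33 − 8 = 25; no prototype nets 23. mediocre would deviate to the prototype.
mediocre has a profitable deviation, so the profile is not an equilibrium.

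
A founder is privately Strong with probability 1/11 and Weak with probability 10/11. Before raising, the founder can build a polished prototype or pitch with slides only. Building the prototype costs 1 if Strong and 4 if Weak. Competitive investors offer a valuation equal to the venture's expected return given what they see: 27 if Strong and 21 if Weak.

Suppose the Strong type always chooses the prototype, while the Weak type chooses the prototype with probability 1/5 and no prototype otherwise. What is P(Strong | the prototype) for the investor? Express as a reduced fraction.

1/3

P(the prototype) = (1/11)·1 + (10/11)·(1/5) = 3/11.
By Bayes' rule, P(Strong | the prototype) = (1/11) / (3/11) = 1/3.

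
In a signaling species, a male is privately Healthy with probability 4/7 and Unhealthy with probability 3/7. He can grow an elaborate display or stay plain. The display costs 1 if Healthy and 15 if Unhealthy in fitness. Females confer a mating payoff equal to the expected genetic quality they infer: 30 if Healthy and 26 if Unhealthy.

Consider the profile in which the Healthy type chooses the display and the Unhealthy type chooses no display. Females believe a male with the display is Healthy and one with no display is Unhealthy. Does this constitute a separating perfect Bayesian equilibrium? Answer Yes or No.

Under these beliefs, the display earns mating payoff 30 and no display earns mating payoff 26.
Healthy: the display nets 30 − 1 = 29; no display nets 26. Healthy prefers the display.
Unhealthy: the display nets 30 − 15 = 15; no display nets 26. Unhealthy prefers no display.
Neither type deviates, so the separating profile is an equilibrium.

Yes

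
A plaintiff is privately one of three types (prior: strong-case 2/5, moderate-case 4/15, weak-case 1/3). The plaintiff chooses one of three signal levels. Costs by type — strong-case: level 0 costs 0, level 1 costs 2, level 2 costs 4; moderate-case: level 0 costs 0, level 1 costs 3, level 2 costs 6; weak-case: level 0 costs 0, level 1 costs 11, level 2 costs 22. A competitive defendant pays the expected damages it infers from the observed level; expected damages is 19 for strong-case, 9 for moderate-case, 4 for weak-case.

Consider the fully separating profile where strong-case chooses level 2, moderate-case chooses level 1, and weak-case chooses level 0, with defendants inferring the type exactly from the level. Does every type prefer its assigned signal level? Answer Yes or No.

No

Separating settlements: level 2 → 19, level 1 → 9, level 0 → 4.
strong-case (assigned level 2): level 0: 4 − 0 = 4; level 1: 9 − 2 = 7; level 2: 19 − 4 = 15. strong-case stays.
moderate-case (assigned level 1): level 0: 4 − 0 = 4; level 1: 9 − 3 = 6; level 2: 19 − 6 = 13. moderate-case prefers level 2.
weak-case (assigned level 0): level 0: 4 − 0 = 4; level 1: 9 − 11 = -2; level 2: 19 − 22 = -3. weak-case stays.
At least one type deviates; the separating profile fails.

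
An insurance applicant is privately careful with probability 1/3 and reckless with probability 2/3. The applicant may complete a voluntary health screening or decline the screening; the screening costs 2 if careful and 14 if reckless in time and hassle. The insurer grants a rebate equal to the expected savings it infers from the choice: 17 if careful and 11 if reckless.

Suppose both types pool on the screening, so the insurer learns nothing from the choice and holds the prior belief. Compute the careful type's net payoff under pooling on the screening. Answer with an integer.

11

Pooled rebate = 1/3·17 + 2/3·11 = 13.
careful pays cost 2 for the screening, so net payoff = 13 − 2 = 11.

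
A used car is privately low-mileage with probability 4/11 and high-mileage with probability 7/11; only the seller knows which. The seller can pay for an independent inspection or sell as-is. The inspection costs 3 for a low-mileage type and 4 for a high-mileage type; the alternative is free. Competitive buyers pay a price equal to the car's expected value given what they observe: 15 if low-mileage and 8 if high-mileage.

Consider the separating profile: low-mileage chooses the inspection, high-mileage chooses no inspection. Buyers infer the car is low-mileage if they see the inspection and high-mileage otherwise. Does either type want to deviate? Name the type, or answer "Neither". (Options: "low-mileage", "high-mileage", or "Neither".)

The inspection pays 15; no inspection pays 8.
low-mileage: assigned the inspection, nets 15 − 3 = 12; deviating to no inspection nets 8.
high-mileage: assigned no inspection, nets 8; deviating to the inspection nets 15 − 4 = 11.
The high-mileage type gains 3 by deviating.

high-mileage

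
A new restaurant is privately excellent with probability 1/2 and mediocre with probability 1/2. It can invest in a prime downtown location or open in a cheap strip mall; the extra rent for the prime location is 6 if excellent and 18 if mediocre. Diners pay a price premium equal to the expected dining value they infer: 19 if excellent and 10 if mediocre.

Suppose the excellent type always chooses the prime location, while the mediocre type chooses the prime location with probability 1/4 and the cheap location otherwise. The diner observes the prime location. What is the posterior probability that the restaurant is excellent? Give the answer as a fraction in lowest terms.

P(the prime location) = (1/2)·1 + (1/2)·(1/4) = 5/8.
By Bayes' rule, P(excellent | the prime location) = (1/2) / (5/8) = 4/5.

4/5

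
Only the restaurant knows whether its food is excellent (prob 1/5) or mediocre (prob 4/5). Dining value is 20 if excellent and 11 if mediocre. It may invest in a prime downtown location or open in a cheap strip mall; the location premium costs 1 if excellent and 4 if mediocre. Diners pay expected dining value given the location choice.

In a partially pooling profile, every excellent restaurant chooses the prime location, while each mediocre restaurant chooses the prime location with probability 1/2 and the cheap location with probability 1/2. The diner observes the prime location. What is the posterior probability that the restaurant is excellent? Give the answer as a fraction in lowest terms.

P(the prime location) = (1/5)·1 + (4/5)·(1/2) = 3/5.
By Bayes' rule, P(excellent | the prime location) = (1/5) / (3/5) = 1/3.

1/3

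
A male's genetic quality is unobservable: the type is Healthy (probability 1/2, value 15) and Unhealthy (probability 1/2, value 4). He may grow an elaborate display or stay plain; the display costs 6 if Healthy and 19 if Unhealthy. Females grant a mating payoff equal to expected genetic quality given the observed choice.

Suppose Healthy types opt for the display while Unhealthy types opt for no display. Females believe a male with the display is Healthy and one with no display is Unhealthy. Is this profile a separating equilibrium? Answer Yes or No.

Under these beliefs, the display earns mating payoff 15 and no display earns mating payoff 4.
Healthy: the display nets 15 − 6 = 9; no display nets 4. Healthy prefers the display.
Unhealthy: the display nets 15 − 19 = -4; no display nets 4. Unhealthy prefers no display.
Neither type deviates, so the separating profile is an equilibrium.

Yes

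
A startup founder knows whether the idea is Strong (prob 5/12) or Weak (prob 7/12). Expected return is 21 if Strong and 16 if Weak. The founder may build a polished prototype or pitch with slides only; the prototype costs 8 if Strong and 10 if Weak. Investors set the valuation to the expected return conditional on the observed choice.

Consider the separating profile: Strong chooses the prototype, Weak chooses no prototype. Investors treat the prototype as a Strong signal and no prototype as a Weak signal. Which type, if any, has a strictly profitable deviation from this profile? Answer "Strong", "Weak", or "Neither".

Strong

The prototype pays 21; no prototype pays 16.
Strong: assigned the prototype, nets 21 − 8 = 13; deviating to no prototype nets 16.
Weak: assigned no prototype, nets 16; deviating to the prototype nets 21 − 10 = 11.
The Strong type gains 3 by deviating.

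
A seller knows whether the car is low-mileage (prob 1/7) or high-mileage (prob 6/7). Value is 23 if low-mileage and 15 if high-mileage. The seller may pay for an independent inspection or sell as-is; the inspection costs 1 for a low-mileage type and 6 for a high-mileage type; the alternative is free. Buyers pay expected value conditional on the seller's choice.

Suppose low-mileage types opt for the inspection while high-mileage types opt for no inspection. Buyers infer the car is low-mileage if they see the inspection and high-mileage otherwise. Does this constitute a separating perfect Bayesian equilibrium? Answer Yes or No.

No

Under these beliefs, the inspection earns price 23 and no inspection earns price 15.
low-mileage: the inspection nets 23 − 1 = 22; no inspection nets 15. low-mileage prefers the inspection.
high-mileage: the inspection nets 23 − 6 = 17; no inspection nets 15. high-mileage would deviate to the inspection.
high-mileage has a profitable deviation, so the profile is not an equilibrium.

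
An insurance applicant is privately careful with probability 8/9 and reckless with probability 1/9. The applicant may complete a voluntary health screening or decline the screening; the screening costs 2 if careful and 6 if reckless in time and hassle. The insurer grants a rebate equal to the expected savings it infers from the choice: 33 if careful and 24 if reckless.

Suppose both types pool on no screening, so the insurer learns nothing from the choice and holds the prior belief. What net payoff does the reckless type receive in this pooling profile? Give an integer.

Pooled rebate = 8/9·33 + 1/9·24 = 32.
reckless pays no cost for no screening, so net payoff = 32.

32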